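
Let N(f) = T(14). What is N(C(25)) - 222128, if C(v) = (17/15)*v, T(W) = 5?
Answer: -222123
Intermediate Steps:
C(v) = 17*v/15 (C(v) = (17*(1/15))*v = 17*v/15)
N(f) = 5
N(C(25)) - 222128 = 5 - 222128 = -222123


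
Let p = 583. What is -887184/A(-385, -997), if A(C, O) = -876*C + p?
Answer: -887184/337843 ≈ -2.6260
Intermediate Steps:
A(C, O) = 583 - 876*C (A(C, O) = -876*C + 583 = 583 - 876*C)
-887184/A(-385, -997) = -887184/(583 - 876*(-385)) = -887184/(583 + 337260) = -887184/337843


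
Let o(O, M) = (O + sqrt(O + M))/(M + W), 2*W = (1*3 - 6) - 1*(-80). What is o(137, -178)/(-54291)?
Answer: 274/15147189 + 2*I*sqrt(41)/15147189 ≈ 1.8089e-5 + 8.4545e-7*I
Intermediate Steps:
W = 77/2 (W = ((1*3 - 6) - 1*(-80))/2 = ((3 - 6) + 80)/2 = (-3 + 80)/2 = (1/2)*77 = 77/2 ≈ 38.500)
o(O, M) = (O + sqrt(M + O))/(77/2 + M) (o(O, M) = (O + sqrt(O + M))/(M + 77/2) = (O + sqrt(M + O))/(77/2 + M))
o(137, -178)/(-54291) = (2*(137 + sqrt(-178 + 137))/(77 + 2*(-178)))/(-54291) = (2*(137 + sqrt(-41))/(77 - 356))*(-1/54291) = (2*(137 + I*sqrt(41))/(-279))*(-1/54291) = (2*(-1/279)*(137 + I*sqrt(41)))*(-1/54291) = (-274/279 - 2*I*sqrt(41)/279)*(-1/54291) = 274/15147189 + 2*I*sqrt(41)/15147189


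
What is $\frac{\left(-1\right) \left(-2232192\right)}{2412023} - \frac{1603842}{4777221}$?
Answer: $\frac{2265056902022}{3840922309361} \approx 0.58972$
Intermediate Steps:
$\frac{\left(-1\right) \left(-2232192\right)}{2412023} - \frac{1603842}{4777221} = 2232192 \cdot \frac{1}{2412023} - \frac{534614}{1592407} = \frac{2232192}{2412023} - \frac{534614}{1592407} = \frac{2265056902022}{3840922309361}$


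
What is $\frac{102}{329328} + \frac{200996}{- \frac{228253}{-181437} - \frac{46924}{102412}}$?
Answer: $\frac{3203034020154335927}{12746105466216} \approx 2.513 \cdot 10^{5}$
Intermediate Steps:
$\frac{102}{329328} + \frac{200996}{- \frac{228253}{-181437} - \frac{46924}{102412}} = 102 \cdot \frac{1}{329328} + \frac{200996}{\left(-228253\right) \left(- \frac{1}{181437}\right) - \frac{11731}{25603}} = \frac{17}{54888} + \frac{200996}{\frac{228253}{181437} - \frac{11731}{25603}} = \frac{17}{54888} + \frac{200996}{\frac{3715524112}{4645331511}} = \frac{17}{54888} + 200996 \cdot \frac{4645331511}{3715524112} = \frac{17}{54888} + \frac{233423263096239}{928881028} = \frac{3203034020154335927}{12746105466216}$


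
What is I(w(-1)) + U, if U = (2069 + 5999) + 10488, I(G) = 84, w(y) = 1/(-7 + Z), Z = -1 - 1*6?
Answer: 18640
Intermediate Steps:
Z = -7 (Z = -1 - 6 = -7)
w(y) = -1/14 (w(y) = 1/(-7 - 7) = 1/(-14) = -1/14)
U = 18556 (U = 8068 + 10488 = 18556)
I(w(-1)) + U = 84 + 18556 = 18640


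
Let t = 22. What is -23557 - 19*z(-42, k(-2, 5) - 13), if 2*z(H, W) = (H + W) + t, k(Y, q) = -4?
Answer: -46411/2 ≈ -23206.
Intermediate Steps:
z(H, W) = 11 + H/2 + W/2 (z(H, W) = ((H + W) + 22)/2 = (22 + H + W)/2 = 11 + H/2 + W/2)
-23557 - 19*z(-42, k(-2, 5) - 13) = -23557 - 19*(11 + (1/2)*(-42) + (-4 - 13)/2) = -23557 - 19*(11 - 21 + (1/2)*(-17)) = -23557 - 19*(11 - 21 - 17/2) = -23557 - 19*(-37)/2 = -23557 - 1*(-703/2) = -23557 + 703/2 = -46411/2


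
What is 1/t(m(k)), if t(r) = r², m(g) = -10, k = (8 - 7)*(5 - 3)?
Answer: 1/100 ≈ 0.010000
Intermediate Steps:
k = 2 (k = 1*2 = 2)
1/t(m(k)) = 1/((-10)²) = 1/100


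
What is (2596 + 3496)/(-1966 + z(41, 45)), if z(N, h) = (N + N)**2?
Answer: 3046/2379 ≈ 1.2804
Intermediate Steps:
z(N, h) = 4*N**2 (z(N, h) = (2*N)**2 = 4*N**2)
(2596 + 3496)/(-1966 + z(41, 45)) = (2596 + 3496)/(-1966 + 4*41**2) = 6092/(-1966 + 4*1681) = 6092/(-1966 + 6724) = 6092/4758 = 6092*(1/4758) = 3046/2379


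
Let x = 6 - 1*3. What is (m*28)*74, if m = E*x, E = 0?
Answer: 0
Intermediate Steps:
x = 3 (x = 6 - 3 = 3)
m = 0 (m = 0*3 = 0)
(m*28)*74 = (0*28)*74 = 0*74 = 0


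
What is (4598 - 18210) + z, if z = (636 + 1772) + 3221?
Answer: -7983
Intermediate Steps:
z = 5629 (z = 2408 + 3221 = 5629)
(4598 - 18210) + z = (4598 - 18210) + 5629 = -13612 + 5629 = -7983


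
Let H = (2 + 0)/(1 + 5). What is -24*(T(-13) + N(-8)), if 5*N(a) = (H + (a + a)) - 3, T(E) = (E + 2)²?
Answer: -14072/5 ≈ -2814.4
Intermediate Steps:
T(E) = (2 + E)²
H = ⅓ (H = 2/6 = 2*(⅙) = ⅓ ≈ 0.33333)
N(a) = -8/15 + 2*a/5 (N(a) = ((⅓ + (a + a)) - 3)/5 = ((⅓ + 2*a) - 3)/5 = (-8/3 + 2*a)/5 = -8/15 + 2*a/5)
-24*(T(-13) + N(-8)) = -24*((2 - 13)² + (-8/15 + (⅖)*(-8))) = -24*((-11)² + (-8/15 - 16/5)) = -24*(121 - 56/15) = -24*1759/15 = -14072/5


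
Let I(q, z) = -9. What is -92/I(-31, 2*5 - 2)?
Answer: 92/9 ≈ 10.222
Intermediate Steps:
-92/I(-31, 2*5 - 2) = -92/(-9) = -92*(-⅑) = 92/9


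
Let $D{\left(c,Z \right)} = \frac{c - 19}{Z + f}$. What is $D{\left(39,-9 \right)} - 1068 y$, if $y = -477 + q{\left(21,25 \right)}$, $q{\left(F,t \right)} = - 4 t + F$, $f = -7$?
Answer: $\frac{2375227}{4} \approx 5.9381 \cdot 10^{5}$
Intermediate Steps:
$q{\left(F,t \right)} = F - 4 t$
$y = -556$ ($y = -477 + \left(21 - 100\right) = -477 - 79 = -556$)
$D{\left(c,Z \right)} = \frac{-19 + c}{-7 + Z}$ ($D{\left(c,Z \right)} = \frac{c - 19}{Z - 7} = \frac{-19 + c}{-7 + Z}$)
$D{\left(39,-9 \right)} - 1068 y = \frac{-19 + 39}{-7 - 9} - -593808 = \frac{1}{-16} \cdot 20 + 593808 = \left(- \frac{1}{16}\right) 20 + 593808 = - \frac{5}{4} + 593808 = \frac{2375227}{4}$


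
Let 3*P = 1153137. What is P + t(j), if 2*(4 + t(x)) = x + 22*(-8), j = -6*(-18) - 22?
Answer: 384330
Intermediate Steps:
P = 384379 (P = (⅓)*1153137 = 384379)
j = 86 (j = 108 - 22 = 86)
t(x) = -92 + x/2 (t(x) = -4 + (x + 22*(-8))/2 = -4 + (x - 176)/2 = -4 + (-176 + x)/2 = -4 + (-88 + x/2) = -92 + x/2)
P + t(j) = 384379 + (-92 + (½)*86) = 384379 + (-92 + 43) = 384379 - 49 = 384330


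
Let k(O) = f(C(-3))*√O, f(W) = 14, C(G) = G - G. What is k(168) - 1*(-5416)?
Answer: 5416 + 28*√42 ≈ 5597.5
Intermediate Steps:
C(G) = 0
k(O) = 14*√O
k(168) - 1*(-5416) = 14*√168 - 1*(-5416) = 14*(2*√42) + 5416 = 28*√42 + 5416 = 5416 + 28*√42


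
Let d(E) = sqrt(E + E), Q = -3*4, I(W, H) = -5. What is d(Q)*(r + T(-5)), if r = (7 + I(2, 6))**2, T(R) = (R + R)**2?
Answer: 208*I*sqrt(6) ≈ 509.49*I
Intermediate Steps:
T(R) = 4*R**2 (T(R) = (2*R)**2 = 4*R**2)
Q = -12
r = 4 (r = (7 - 5)**2 = 2**2 = 4)
d(E) = sqrt(2)*sqrt(E) (d(E) = sqrt(2*E) = sqrt(2)*sqrt(E))
d(Q)*(r + T(-5)) = (sqrt(2)*sqrt(-12))*(4 + 4*(-5)**2) = (sqrt(2)*(2*I*sqrt(3)))*(4 + 4*25) = (2*I*sqrt(6))*(4 + 100) = (2*I*sqrt(6))*104 = 208*I*sqrt(6)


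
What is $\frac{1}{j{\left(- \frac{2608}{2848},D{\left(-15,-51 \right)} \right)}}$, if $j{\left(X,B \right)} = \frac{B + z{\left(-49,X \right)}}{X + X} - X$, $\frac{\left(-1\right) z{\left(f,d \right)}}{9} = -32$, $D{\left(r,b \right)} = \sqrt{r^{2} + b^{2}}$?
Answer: $- \frac{131605385978}{19865395457065} + \frac{1378919364 \sqrt{314}}{19865395457065} \approx -0.0053949$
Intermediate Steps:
$D{\left(r,b \right)} = \sqrt{b^{2} + r^{2}}$
$z{\left(f,d \right)} = 288$ ($z{\left(f,d \right)} = \left(-9\right) \left(-32\right) = 288$)
$j{\left(X,B \right)} = - X + \frac{288 + B}{2 X}$ ($j{\left(X,B \right)} = \frac{B + 288}{X + X} - X = \frac{288 + B}{2 X} - X = - X + \frac{288 + B}{2 X}$)
$\frac{1}{j{\left(- \frac{2608}{2848},D{\left(-15,-51 \right)} \right)}} = \frac{1}{\frac{1}{\left(-2608\right) \frac{1}{2848}} \left(144 + \frac{\sqrt{\left(-51\right)^{2} + \left(-15\right)^{2}}}{2} - \left(- \frac{2608}{2848}\right)^{2}\right)} = \frac{1}{\frac{1}{\left(-2608\right) \frac{1}{2848}} \left(144 + \frac{\sqrt{2601 + 225}}{2} - \left(\left(-2608\right) \frac{1}{2848}\right)^{2}\right)} = \frac{1}{\frac{1}{- \frac{163}{178}} \left(144 + \frac{\sqrt{2826}}{2} - \left(- \frac{163}{178}\right)^{2}\right)} = \frac{1}{\left(- \frac{178}{163}\right) \left(144 + \frac{3 \sqrt{314}}{2} - \frac{26569}{31684}\right)} = \frac{1}{\left(- \frac{178}{163}\right) \left(\frac{4535927}{31684} + \frac{3 \sqrt{314}}{2}\right)} = \frac{1}{- \frac{4535927}{29014} - \frac{267 \sqrt{314}}{163}}$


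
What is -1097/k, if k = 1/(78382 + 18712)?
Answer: -106512118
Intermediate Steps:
k = 1/97094 ≈ 1.0299e-5
-1097/k = -1097/1/97094 = -1097*97094 = -106512118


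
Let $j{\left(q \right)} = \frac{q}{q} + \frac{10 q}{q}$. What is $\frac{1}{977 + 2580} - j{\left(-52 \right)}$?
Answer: $- \frac{39126}{3557} \approx -11.0$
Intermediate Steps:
$j{\left(q \right)} = 11$ ($j{\left(q \right)} = 1 + 10 = 11$)
$\frac{1}{977 + 2580} - j{\left(-52 \right)} = \frac{1}{977 + 2580} - 11 = \frac{1}{3557} - 11 = - \frac{39126}{3557}$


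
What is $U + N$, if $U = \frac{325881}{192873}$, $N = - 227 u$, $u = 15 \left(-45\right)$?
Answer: $\frac{9851097102}{64291} \approx 1.5323 \cdot 10^{5}$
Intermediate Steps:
$u = -675$
$N = 153225$ ($N = \left(-227\right) \left(-675\right) = 153225$)
$U = \frac{108627}{64291}$ ($U = 325881 \cdot \frac{1}{192873} = \frac{108627}{64291} \approx 1.6896$)
$U + N = \frac{108627}{64291} + 153225 = \frac{9851097102}{64291}$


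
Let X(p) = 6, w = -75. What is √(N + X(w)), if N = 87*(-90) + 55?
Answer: I*√7769 ≈ 88.142*I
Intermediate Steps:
N = -7775 (N = -7830 + 55 = -7775)
√(N + X(w)) = √(-7775 + 6) = √(-7769) = I*√7769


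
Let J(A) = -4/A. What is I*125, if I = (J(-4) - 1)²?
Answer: 0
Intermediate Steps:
I = 0 (I = (-4/(-4) - 1)² = (-4*(-¼) - 1)² = (1 - 1)² = 0² = 0)
I*125 = 0*125 = 0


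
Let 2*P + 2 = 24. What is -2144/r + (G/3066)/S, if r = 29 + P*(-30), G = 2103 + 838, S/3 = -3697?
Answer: 10415121089/1462215258 ≈ 7.1228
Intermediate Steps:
S = -11091 (S = 3*(-3697) = -11091)
G = 2941
P = 11 (P = -1 + (½)*24 = -1 + 12 = 11)
r = -301 (r = 29 + 11*(-30) = 29 - 330 = -301)
-2144/r + (G/3066)/S = -2144/(-301) + (2941/3066)/(-11091) = -2144*(-1/301) + (2941*(1/3066))*(-1/11091) = 2144/301 + (2941/3066)*(-1/11091) = 2144/301 - 2941/34005006 = 10415121089/1462215258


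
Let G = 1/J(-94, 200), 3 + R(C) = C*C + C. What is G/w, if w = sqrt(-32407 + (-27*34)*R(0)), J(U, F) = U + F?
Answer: -I*sqrt(29653)/3143218 ≈ -5.4785e-5*I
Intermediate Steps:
J(U, F) = F + U
R(C) = -3 + C + C**2 (R(C) = -3 + (C*C + C) = -3 + (C**2 + C) = -3 + (C + C**2) = -3 + C + C**2)
w = I*sqrt(29653) (w = sqrt(-32407 + (-27*34)*(-3 + 0 + 0**2)) = sqrt(-32407 - 918*(-3 + 0 + 0)) = sqrt(-32407 - 918*(-3)) = sqrt(-32407 + 2754) = sqrt(-29653) = I*sqrt(29653) ≈ 172.2*I)
G = 1/106 (G = 1/(200 - 94) = 1/106 ≈ 0.0094340)
G/w = 1/(106*((I*sqrt(29653)))) = (-I*sqrt(29653)/29653)/106 = -I*sqrt(29653)/3143218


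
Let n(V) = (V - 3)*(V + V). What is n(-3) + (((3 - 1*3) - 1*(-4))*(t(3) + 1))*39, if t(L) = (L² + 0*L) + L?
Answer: 2064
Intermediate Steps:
t(L) = L + L² (t(L) = (L² + 0) + L = L² + L = L + L²)
n(V) = 2*V*(-3 + V) (n(V) = (-3 + V)*(2*V) = 2*V*(-3 + V))
n(-3) + (((3 - 1*3) - 1*(-4))*(t(3) + 1))*39 = 2*(-3)*(-3 - 3) + (((3 - 1*3) - 1*(-4))*(3*(1 + 3) + 1))*39 = 2*(-3)*(-6) + (((3 - 3) + 4)*(3*4 + 1))*39 = 36 + ((0 + 4)*(12 + 1))*39 = 36 + (4*13)*39 = 36 + 52*39 = 36 + 2028 = 2064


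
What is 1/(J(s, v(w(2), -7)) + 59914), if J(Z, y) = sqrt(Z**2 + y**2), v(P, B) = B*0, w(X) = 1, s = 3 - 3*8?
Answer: 1/59935 ≈ 1.6685e-5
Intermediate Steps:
s = -21 (s = 3 - 24 = -21)
v(P, B) = 0
1/(J(s, v(w(2), -7)) + 59914) = 1/(sqrt((-21)**2 + 0**2) + 59914) = 1/(sqrt(441 + 0) + 59914) = 1/(sqrt(441) + 59914) = 1/(21 + 59914) = 1/59935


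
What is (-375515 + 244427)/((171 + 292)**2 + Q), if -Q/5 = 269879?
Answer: 21848/189171 ≈ 0.11549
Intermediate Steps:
Q = -1349395 (Q = -5*269879 = -1349395)
(-375515 + 244427)/((171 + 292)**2 + Q) = (-375515 + 244427)/((171 + 292)**2 - 1349395) = -131088/(463**2 - 1349395) = -131088/(214369 - 1349395) = -131088/(-1135026) = -131088*(-1/1135026) = 21848/189171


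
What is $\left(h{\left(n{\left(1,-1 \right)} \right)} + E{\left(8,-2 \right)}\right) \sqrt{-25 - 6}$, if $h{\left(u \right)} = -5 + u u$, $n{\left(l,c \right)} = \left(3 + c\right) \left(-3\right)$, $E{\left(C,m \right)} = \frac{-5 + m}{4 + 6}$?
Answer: $\frac{303 i \sqrt{31}}{10} \approx 168.7 i$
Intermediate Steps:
$E{\left(C,m \right)} = - \frac{1}{2} + \frac{m}{10}$ ($E{\left(C,m \right)} = \frac{-5 + m}{10} = \left(-5 + m\right) \frac{1}{10} = - \frac{1}{2} + \frac{m}{10}$)
$n{\left(l,c \right)} = -9 - 3 c$
$h{\left(u \right)} = -5 + u^{2}$
$\left(h{\left(n{\left(1,-1 \right)} \right)} + E{\left(8,-2 \right)}\right) \sqrt{-25 - 6} = \left(\left(-5 + \left(-9 - -3\right)^{2}\right) + \left(- \frac{1}{2} + \frac{1}{10} \left(-2\right)\right)\right) \sqrt{-25 - 6} = \left(\left(-5 + \left(-9 + 3\right)^{2}\right) - \frac{7}{10}\right) \sqrt{-31} = \left(\left(-5 + \left(-6\right)^{2}\right) - \frac{7}{10}\right) i \sqrt{31} = \left(\left(-5 + 36\right) - \frac{7}{10}\right) i \sqrt{31} = \left(31 - \frac{7}{10}\right) i \sqrt{31} = \frac{303 i \sqrt{31}}{10}$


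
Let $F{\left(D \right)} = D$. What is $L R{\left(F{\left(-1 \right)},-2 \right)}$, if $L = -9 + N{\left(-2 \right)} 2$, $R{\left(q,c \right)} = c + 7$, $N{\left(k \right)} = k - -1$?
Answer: $-55$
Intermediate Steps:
$N{\left(k \right)} = 1 + k$ ($N{\left(k \right)} = k + 1 = 1 + k$)
$R{\left(q,c \right)} = 7 + c$
$L = -11$ ($L = -9 + \left(1 - 2\right) 2 = -9 - 2 = -11$)
$L R{\left(F{\left(-1 \right)},-2 \right)} = - 11 \left(7 - 2\right) = \left(-11\right) 5 = -55$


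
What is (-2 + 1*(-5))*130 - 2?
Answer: -912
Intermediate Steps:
(-2 + 1*(-5))*130 - 2 = (-2 - 5)*130 - 2 = -7*130 - 2 = -910 - 2 = -912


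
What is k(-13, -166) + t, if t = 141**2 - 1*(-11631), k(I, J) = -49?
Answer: 31463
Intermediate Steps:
t = 31512 (t = 19881 + 11631 = 31512)
k(-13, -166) + t = -49 + 31512 = 31463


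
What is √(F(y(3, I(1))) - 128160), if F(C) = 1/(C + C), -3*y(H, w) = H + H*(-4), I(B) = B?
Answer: I*√4613754/6 ≈ 357.99*I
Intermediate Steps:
y(H, w) = H (y(H, w) = -(H + H*(-4))/3 = -(H - 4*H)/3 = -(-1)*H = H)
F(C) = 1/(2*C)
√(F(y(3, I(1))) - 128160) = √((½)/3 - 128160) = √((½)*(⅓) - 128160) = √(⅙ - 128160) = √(-768959/6) = I*√4613754/6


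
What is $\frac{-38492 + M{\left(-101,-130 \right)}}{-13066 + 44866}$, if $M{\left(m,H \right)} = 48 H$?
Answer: $- \frac{211}{150} \approx -1.4067$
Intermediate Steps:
$\frac{-38492 + M{\left(-101,-130 \right)}}{-13066 + 44866} = \frac{-38492 + 48 \left(-130\right)}{-13066 + 44866} = \frac{-38492 - 6240}{31800} = \left(-44732\right) \frac{1}{31800} = - \frac{211}{150}$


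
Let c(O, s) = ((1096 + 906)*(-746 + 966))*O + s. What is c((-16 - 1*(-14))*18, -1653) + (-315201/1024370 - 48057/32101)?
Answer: -521446780638081801/32883301370 ≈ -1.5857e+7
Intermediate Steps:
c(O, s) = s + 440440*O (c(O, s) = (2002*220)*O + s = 440440*O + s = s + 440440*O)
c((-16 - 1*(-14))*18, -1653) + (-315201/1024370 - 48057/32101) = (-1653 + 440440*((-16 - 1*(-14))*18)) + (-315201/1024370 - 48057/32101) = (-1653 + 440440*((-16 + 14)*18)) + (-315201*1/1024370 - 48057*1/32101) = (-1653 + 440440*(-2*18)) + (-315201/1024370 - 48057/32101) = (-1653 + 440440*(-36)) - 59346416391/32883301370 = (-1653 - 15855840) - 59346416391/32883301370 = -15857493 - 59346416391/32883301370 = -521446780638081801/32883301370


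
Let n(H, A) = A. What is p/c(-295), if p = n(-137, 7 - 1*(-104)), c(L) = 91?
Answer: 111/91 ≈ 1.2198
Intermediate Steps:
p = 111 (p = 7 - 1*(-104) = 7 + 104 = 111)
p/c(-295) = 111/91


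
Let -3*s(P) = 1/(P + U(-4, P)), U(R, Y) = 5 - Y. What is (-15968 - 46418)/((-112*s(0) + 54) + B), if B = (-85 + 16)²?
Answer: -935790/72337 ≈ -12.937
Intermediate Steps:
s(P) = -1/15 (s(P) = -1/(3*(P + (5 - P))) = -⅓/5 = -⅓*⅕ = -1/15)
B = 4761 (B = (-69)² = 4761)
(-15968 - 46418)/((-112*s(0) + 54) + B) = (-15968 - 46418)/((-112*(-1/15) + 54) + 4761) = -62386/((112/15 + 54) + 4761) = -62386/(922/15 + 4761) = -62386/72337/15 = -62386*15/72337 = -935790/72337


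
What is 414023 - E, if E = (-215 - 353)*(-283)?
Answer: 253279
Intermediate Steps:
E = 160744 (E = -568*(-283) = 160744)
414023 - E = 414023 - 1*160744 = 414023 - 160744 = 253279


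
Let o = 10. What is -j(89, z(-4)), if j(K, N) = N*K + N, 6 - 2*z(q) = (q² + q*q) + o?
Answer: 1620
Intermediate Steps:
z(q) = -2 - q² (z(q) = 3 - ((q² + q*q) + 10)/2 = 3 - ((q² + q²) + 10)/2 = 3 - (2*q² + 10)/2 = 3 - (10 + 2*q²)/2 = 3 + (-5 - q²) = -2 - q²)
j(K, N) = N + K*N (j(K, N) = K*N + N = N + K*N)
-j(89, z(-4)) = -(-2 - 1*(-4)²)*(1 + 89) = -(-2 - 1*16)*90 = -(-2 - 16)*90 = -(-18)*90 = -1*(-1620) = 1620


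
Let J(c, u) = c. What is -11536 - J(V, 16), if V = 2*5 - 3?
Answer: -11543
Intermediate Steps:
V = 7 (V = 10 - 3 = 7)
-11536 - J(V, 16) = -11536 - 1*7 = -11536 - 7 = -11543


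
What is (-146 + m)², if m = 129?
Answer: 289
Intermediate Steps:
(-146 + m)² = (-146 + 129)² = (-17)² = 289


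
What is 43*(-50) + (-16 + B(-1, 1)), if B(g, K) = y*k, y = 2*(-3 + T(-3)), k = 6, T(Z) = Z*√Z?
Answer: -2202 - 36*I*√3 ≈ -2202.0 - 62.354*I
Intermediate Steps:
T(Z) = Z^(3/2)
y = -6 - 6*I*√3 (y = 2*(-3 + (-3)^(3/2)) = 2*(-3 - 3*I*√3) = -6 - 6*I*√3 ≈ -6.0 - 10.392*I)
B(g, K) = -36 - 36*I*√3 (B(g, K) = (-6 - 6*I*√3)*6 = -36 - 36*I*√3)
43*(-50) + (-16 + B(-1, 1)) = 43*(-50) + (-16 + (-36 - 36*I*√3)) = -2150 + (-52 - 36*I*√3) = -2202 - 36*I*√3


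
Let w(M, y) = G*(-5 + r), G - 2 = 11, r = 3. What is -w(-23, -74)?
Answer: 26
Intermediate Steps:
G = 13 (G = 2 + 11 = 13)
w(M, y) = -26 (w(M, y) = 13*(-5 + 3) = 13*(-2) = -26)
-w(-23, -74) = -1*(-26) = 26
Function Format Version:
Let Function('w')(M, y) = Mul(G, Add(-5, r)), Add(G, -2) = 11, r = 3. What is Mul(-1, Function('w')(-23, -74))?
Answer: 26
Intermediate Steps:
G = 13 (G = Add(2, 11) = 13)
Function('w')(M, y) = -26 (Function('w')(M, y) = Mul(13, Add(-5, 3)) = Mul(13, -2) = -26)
Mul(-1, Function('w')(-23, -74)) = Mul(-1, -26) = 26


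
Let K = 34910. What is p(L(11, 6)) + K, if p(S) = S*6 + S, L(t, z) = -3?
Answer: 34889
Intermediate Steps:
p(S) = 7*S (p(S) = 6*S + S = 7*S)
p(L(11, 6)) + K = 7*(-3) + 34910 = -21 + 34910 = 34889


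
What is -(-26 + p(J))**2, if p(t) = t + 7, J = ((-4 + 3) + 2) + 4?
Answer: -196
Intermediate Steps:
J = 5 (J = (-1 + 2) + 4 = 1 + 4 = 5)
p(t) = 7 + t
-(-26 + p(J))**2 = -(-26 + (7 + 5))**2 = -(-26 + 12)**2 = -1*(-14)**2 = -1*196 = -196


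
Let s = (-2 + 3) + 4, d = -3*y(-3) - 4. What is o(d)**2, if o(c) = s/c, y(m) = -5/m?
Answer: 25/81 ≈ 0.30864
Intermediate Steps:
d = -9 (d = -(-15)/(-3) - 4 = -(-15)*(-1)/3 - 4 = -3*5/3 - 4 = -5 - 4 = -9)
s = 5 (s = 1 + 4 = 5)
o(c) = 5/c
o(d)**2 = (5/(-9))**2 = (5*(-1/9))**2 = (-5/9)**2 = 25/81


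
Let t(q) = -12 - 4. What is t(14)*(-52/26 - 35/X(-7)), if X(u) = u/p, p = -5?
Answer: 432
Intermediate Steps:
X(u) = -u/5 (X(u) = u/(-5) = u*(-1/5) = -u/5)
t(q) = -16
t(14)*(-52/26 - 35/X(-7)) = -16*(-52/26 - 35/((-1/5*(-7)))) = -16*(-52*1/26 - 35/7/5) = -16*(-2 - 35*5/7) = -16*(-2 - 25) = -16*(-27) = 432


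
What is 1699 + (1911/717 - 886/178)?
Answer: 36090245/21271 ≈ 1696.7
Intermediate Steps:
1699 + (1911/717 - 886/178) = 1699 + (1911*(1/717) - 886*1/178) = 1699 + (637/239 - 443/89) = 1699 - 49184/21271 = 36090245/21271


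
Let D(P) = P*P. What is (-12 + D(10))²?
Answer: 7744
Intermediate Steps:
D(P) = P²
(-12 + D(10))² = (-12 + 10²)² = (-12 + 100)² = 88² = 7744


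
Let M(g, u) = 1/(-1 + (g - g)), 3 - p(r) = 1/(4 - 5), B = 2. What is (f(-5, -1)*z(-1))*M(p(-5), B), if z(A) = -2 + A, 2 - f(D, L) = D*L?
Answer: -9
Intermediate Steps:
f(D, L) = 2 - D*L
p(r) = 4 (p(r) = 3 - 1/(4 - 5) = 3 - 1/(-1) = 3 - 1*(-1) = 3 + 1 = 4)
M(g, u) = -1 (M(g, u) = 1/(-1 + 0) = 1/(-1) = -1)
(f(-5, -1)*z(-1))*M(p(-5), B) = ((2 - 1*(-5)*(-1))*(-2 - 1))*(-1) = ((2 - 5)*(-3))*(-1) = -3*(-3)*(-1) = 9*(-1) = -9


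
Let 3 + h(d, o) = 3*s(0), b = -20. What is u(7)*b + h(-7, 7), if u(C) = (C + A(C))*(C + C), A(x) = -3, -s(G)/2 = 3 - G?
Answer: -1141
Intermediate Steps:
s(G) = -6 + 2*G (s(G) = -2*(3 - G) = -6 + 2*G)
u(C) = 2*C*(-3 + C) (u(C) = (C - 3)*(C + C) = (-3 + C)*(2*C) = 2*C*(-3 + C))
h(d, o) = -21 (h(d, o) = -3 + 3*(-6 + 2*0) = -3 + 3*(-6 + 0) = -3 + 3*(-6) = -3 - 18 = -21)
u(7)*b + h(-7, 7) = (2*7*(-3 + 7))*(-20) - 21 = (2*7*4)*(-20) - 21 = 56*(-20) - 21 = -1120 - 21 = -1141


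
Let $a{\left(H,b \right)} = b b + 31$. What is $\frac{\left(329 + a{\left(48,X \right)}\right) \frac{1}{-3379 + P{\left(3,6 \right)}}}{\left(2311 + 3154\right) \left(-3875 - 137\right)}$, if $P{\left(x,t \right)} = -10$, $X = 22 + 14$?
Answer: $\frac{414}{18576447655} \approx 2.2286 \cdot 10^{-8}$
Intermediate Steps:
$X = 36$
$a{\left(H,b \right)} = 31 + b^{2}$ ($a{\left(H,b \right)} = b^{2} + 31 = 31 + b^{2}$)
$\frac{\left(329 + a{\left(48,X \right)}\right) \frac{1}{-3379 + P{\left(3,6 \right)}}}{\left(2311 + 3154\right) \left(-3875 - 137\right)} = \frac{\left(329 + \left(31 + 36^{2}\right)\right) \frac{1}{-3379 - 10}}{\left(2311 + 3154\right) \left(-3875 - 137\right)} = \frac{\left(329 + \left(31 + 1296\right)\right) \frac{1}{-3389}}{5465 \left(-4012\right)} = \frac{\left(329 + 1327\right) \left(- \frac{1}{3389}\right)}{-21925580} = 1656 \left(- \frac{1}{3389}\right) \left(- \frac{1}{21925580}\right) = \left(- \frac{1656}{3389}\right) \left(- \frac{1}{21925580}\right) = \frac{414}{18576447655}$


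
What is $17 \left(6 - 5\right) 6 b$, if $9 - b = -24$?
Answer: $3366$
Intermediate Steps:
$b = 33$ ($b = 9 - -24 = 9 + 24 = 33$)
$17 \left(6 - 5\right) 6 b = 17 \left(6 - 5\right) 6 \cdot 33 = 17 \cdot 1 \cdot 6 \cdot 33 = 17 \cdot 6 \cdot 33 = 102 \cdot 33 = 3366$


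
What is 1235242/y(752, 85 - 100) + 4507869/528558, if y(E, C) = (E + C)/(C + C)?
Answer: -6527862977209/129849082 ≈ -50273.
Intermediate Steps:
y(E, C) = (C + E)/(2*C) (y(E, C) = (C + E)/((2*C)) = (C + E)*(1/(2*C)) = (C + E)/(2*C))
1235242/y(752, 85 - 100) + 4507869/528558 = 1235242/((((85 - 100) + 752)/(2*(85 - 100)))) + 4507869/528558 = 1235242/(((1/2)*(-15 + 752)/(-15))) + 4507869*(1/528558) = 1235242/(((1/2)*(-1/15)*737)) + 1502623/176186 = 1235242/(-737/30) + 1502623/176186 = 1235242*(-30/737) + 1502623/176186 = -37057260/737 + 1502623/176186 = -6527862977209/129849082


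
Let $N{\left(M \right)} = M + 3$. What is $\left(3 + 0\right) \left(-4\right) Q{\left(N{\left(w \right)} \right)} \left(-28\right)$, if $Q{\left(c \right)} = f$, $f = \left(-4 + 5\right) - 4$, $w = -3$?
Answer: $-1008$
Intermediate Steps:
$f = -3$ ($f = 1 - 4 = -3$)
$N{\left(M \right)} = 3 + M$
$Q{\left(c \right)} = -3$
$\left(3 + 0\right) \left(-4\right) Q{\left(N{\left(w \right)} \right)} \left(-28\right) = \left(3 + 0\right) \left(-4\right) \left(-3\right) \left(-28\right) = 3 \left(-4\right) \left(-3\right) \left(-28\right) = \left(-12\right) \left(-3\right) \left(-28\right) = 36 \left(-28\right) = -1008$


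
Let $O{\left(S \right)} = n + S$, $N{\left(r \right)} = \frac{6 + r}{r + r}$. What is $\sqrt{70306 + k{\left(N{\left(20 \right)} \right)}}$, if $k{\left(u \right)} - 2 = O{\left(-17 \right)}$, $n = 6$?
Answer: $\sqrt{70297} \approx 265.14$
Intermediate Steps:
$N{\left(r \right)} = \frac{6 + r}{2 r}$
$O{\left(S \right)} = 6 + S$
$k{\left(u \right)} = -9$ ($k{\left(u \right)} = 2 + \left(6 - 17\right) = 2 - 11 = -9$)
$\sqrt{70306 + k{\left(N{\left(20 \right)} \right)}} = \sqrt{70306 - 9} = \sqrt{70297}$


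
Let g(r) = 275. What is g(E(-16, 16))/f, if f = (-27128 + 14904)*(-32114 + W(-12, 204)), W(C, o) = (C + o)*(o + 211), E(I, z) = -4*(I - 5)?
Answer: -275/581446784 ≈ -4.7296e-7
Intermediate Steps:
E(I, z) = 20 - 4*I (E(I, z) = -4*(-5 + I) = 20 - 4*I)
W(C, o) = (211 + o)*(C + o) (W(C, o) = (C + o)*(211 + o) = (211 + o)*(C + o))
f = -581446784 (f = (-27128 + 14904)*(-32114 + (204**2 + 211*(-12) + 211*204 - 12*204)) = -12224*(-32114 + (41616 - 2532 + 43044 - 2448)) = -12224*(-32114 + 79680) = -12224*47566 = -581446784)
g(E(-16, 16))/f = 275/(-581446784) = 275*(-1/581446784) = -275/581446784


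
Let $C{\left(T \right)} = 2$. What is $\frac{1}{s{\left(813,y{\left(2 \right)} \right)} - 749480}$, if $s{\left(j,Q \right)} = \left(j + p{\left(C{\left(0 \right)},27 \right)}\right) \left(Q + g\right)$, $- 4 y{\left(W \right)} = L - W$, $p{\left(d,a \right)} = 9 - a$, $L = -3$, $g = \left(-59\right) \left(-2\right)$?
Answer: $- \frac{4}{2618705} \approx -1.5275 \cdot 10^{-6}$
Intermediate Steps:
$g = 118$
$y{\left(W \right)} = \frac{3}{4} + \frac{W}{4}$ ($y{\left(W \right)} = - \frac{-3 - W}{4} = \frac{3}{4} + \frac{W}{4}$)
$s{\left(j,Q \right)} = \left(-18 + j\right) \left(118 + Q\right)$ ($s{\left(j,Q \right)} = \left(j + \left(9 - 27\right)\right) \left(Q + 118\right) = \left(j + \left(9 - 27\right)\right) \left(118 + Q\right) = \left(j - 18\right) \left(118 + Q\right) = \left(-18 + j\right) \left(118 + Q\right)$)
$\frac{1}{s{\left(813,y{\left(2 \right)} \right)} - 749480} = \frac{1}{\left(-2124 - 18 \left(\frac{3}{4} + \frac{1}{4} \cdot 2\right) + 118 \cdot 813 + \left(\frac{3}{4} + \frac{1}{4} \cdot 2\right) 813\right) - 749480} = \frac{1}{\left(-2124 - 18 \left(\frac{3}{4} + \frac{1}{2}\right) + 95934 + \left(\frac{3}{4} + \frac{1}{2}\right) 813\right) - 749480} = \frac{1}{\left(-2124 - \frac{45}{2} + 95934 + \frac{5}{4} \cdot 813\right) - 749480} = \frac{1}{\left(-2124 - \frac{45}{2} + 95934 + \frac{4065}{4}\right) - 749480} = \frac{1}{\frac{379215}{4} - 749480} = \frac{1}{- \frac{2618705}{4}} = - \frac{4}{2618705}$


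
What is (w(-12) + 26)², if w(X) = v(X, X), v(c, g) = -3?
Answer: 529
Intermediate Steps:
w(X) = -3
(w(-12) + 26)² = (-3 + 26)² = 23² = 529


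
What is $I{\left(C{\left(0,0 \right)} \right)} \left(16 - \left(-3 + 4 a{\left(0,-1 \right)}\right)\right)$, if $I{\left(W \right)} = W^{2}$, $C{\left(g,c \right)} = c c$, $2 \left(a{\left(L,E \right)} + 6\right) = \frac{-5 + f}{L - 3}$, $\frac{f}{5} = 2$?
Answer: $0$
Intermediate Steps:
$f = 10$ ($f = 5 \cdot 2 = 10$)
$a{\left(L,E \right)} = -6 + \frac{5}{2 \left(-3 + L\right)}$ ($a{\left(L,E \right)} = -6 + \frac{\left(-5 + 10\right) \frac{1}{L - 3}}{2} = -6 + \frac{5 \frac{1}{-3 + L}}{2} = -6 + \frac{5}{2 \left(-3 + L\right)}$)
$C{\left(g,c \right)} = c^{2}$
$I{\left(C{\left(0,0 \right)} \right)} \left(16 - \left(-3 + 4 a{\left(0,-1 \right)}\right)\right) = \left(0^{2}\right)^{2} \left(16 - \left(-3 + 4 \frac{41 - 0}{2 \left(-3 + 0\right)}\right)\right) = 0^{2} \left(16 - \left(-3 + 4 \frac{41 + 0}{2 \left(-3\right)}\right)\right) = 0 \left(16 - \left(-3 + 4 \cdot \frac{1}{2} \left(- \frac{1}{3}\right) 41\right)\right) = 0 \left(16 + \left(3 - - \frac{82}{3}\right)\right) = 0 \left(16 + \left(3 + \frac{82}{3}\right)\right) = 0 \left(16 + \frac{91}{3}\right) = 0 \cdot \frac{139}{3} = 0$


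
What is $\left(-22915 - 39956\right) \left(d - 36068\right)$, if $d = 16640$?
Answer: $1221457788$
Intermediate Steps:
$\left(-22915 - 39956\right) \left(d - 36068\right) = \left(-22915 - 39956\right) \left(16640 - 36068\right) = \left(-62871\right) \left(-19428\right) = 1221457788$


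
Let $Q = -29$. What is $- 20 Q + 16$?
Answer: $596$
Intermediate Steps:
$- 20 Q + 16 = \left(-20\right) \left(-29\right) + 16 = 580 + 16 = 596$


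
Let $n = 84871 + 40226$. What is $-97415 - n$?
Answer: $-222512$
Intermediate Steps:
$n = 125097$
$-97415 - n = -97415 - 125097 = -222512$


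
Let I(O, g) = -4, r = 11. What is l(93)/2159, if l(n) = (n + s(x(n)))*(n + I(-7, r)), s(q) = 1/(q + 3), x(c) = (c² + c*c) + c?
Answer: 143970227/37553646 ≈ 3.8337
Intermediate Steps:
x(c) = c + 2*c² (x(c) = (c² + c²) + c = 2*c² + c = c + 2*c²)
s(q) = 1/(3 + q)
l(n) = (-4 + n)*(n + 1/(3 + n*(1 + 2*n))) (l(n) = (n + 1/(3 + n*(1 + 2*n)))*(n - 4) = (n + 1/(3 + n*(1 + 2*n)))*(-4 + n) = (-4 + n)*(n + 1/(3 + n*(1 + 2*n))))
l(93)/2159 = ((-4 + 93 + 93*(-4 + 93)*(3 + 93*(1 + 2*93)))/(3 + 93*(1 + 2*93)))/2159 = ((-4 + 93 + 93*89*(3 + 93*(1 + 186)))/(3 + 93*(1 + 186)))*(1/2159) = ((-4 + 93 + 93*89*(3 + 93*187))/(3 + 93*187))*(1/2159) = ((-4 + 93 + 93*89*(3 + 17391))/(3 + 17391))*(1/2159) = ((-4 + 93 + 93*89*17394)/17394)*(1/2159) = ((-4 + 93 + 143970138)/17394)*(1/2159) = ((1/17394)*143970227)*(1/2159) = (143970227/17394)*(1/2159) = 143970227/37553646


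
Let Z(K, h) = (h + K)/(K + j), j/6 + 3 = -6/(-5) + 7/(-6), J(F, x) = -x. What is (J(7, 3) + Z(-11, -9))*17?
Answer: -1411/36 ≈ -39.194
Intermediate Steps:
j = -89/5 (j = -18 + 6*(-6/(-5) + 7/(-6)) = -18 + 6*(-6*(-⅕) + 7*(-⅙)) = -18 + 6*(6/5 - 7/6) = -18 + 6*(1/30) = -18 + ⅕ = -89/5 ≈ -17.800)
Z(K, h) = (K + h)/(-89/5 + K) (Z(K, h) = (h + K)/(K - 89/5) = (K + h)/(-89/5 + K))
(J(7, 3) + Z(-11, -9))*17 = (-1*3 + 5*(-11 - 9)/(-89 + 5*(-11)))*17 = (-3 + 5*(-20)/(-89 - 55))*17 = (-3 + 5*(-20)/(-144))*17 = (-3 + 5*(-1/144)*(-20))*17 = (-3 + 25/36)*17 = -83/36*17 = -1411/36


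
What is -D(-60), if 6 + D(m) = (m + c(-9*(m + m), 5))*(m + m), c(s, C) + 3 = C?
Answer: -6954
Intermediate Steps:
c(s, C) = -3 + C
D(m) = -6 + 2*m*(2 + m) (D(m) = -6 + (m + (-3 + 5))*(m + m) = -6 + (m + 2)*(2*m) = -6 + (2 + m)*(2*m) = -6 + 2*m*(2 + m))
-D(-60) = -(-6 + 2*(-60)² + 4*(-60)) = -(-6 + 2*3600 - 240) = -(-6 + 7200 - 240) = -1*6954 = -6954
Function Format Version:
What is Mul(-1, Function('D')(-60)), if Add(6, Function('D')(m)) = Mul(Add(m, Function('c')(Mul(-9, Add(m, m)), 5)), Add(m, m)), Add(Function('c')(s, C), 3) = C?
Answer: -6954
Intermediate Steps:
Function('c')(s, C) = Add(-3, C)
Function('D')(m) = Add(-6, Mul(2, m, Add(2, m))) (Function('D')(m) = Add(-6, Mul(Add(m, Add(-3, 5)), Add(m, m))) = Add(-6, Mul(Add(m, 2), Mul(2, m))) = Add(-6, Mul(Add(2, m), Mul(2, m))) = Add(-6, Mul(2, m, Add(2, m))))
Mul(-1, Function('D')(-60)) = Mul(-1, Add(-6, Mul(2, Pow(-60, 2)), Mul(4, -60))) = Mul(-1, Add(-6, Mul(2, 3600), -240)) = Mul(-1, Add(-6, 7200, -240)) = Mul(-1, 6954) = -6954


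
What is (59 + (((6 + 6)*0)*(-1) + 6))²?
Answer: 4225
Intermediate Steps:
(59 + (((6 + 6)*0)*(-1) + 6))² = (59 + ((12*0)*(-1) + 6))² = (59 + (0*(-1) + 6))² = (59 + (0 + 6))² = (59 + 6)² = 65² = 4225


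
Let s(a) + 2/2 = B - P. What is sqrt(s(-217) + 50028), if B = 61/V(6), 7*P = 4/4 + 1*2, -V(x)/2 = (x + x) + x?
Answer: sqrt(88243883)/42 ≈ 223.66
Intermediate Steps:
V(x) = -6*x (V(x) = -2*((x + x) + x) = -2*(2*x + x) = -6*x)
P = 3/7 (P = (4/4 + 1*2)/7 = (4*(1/4) + 2)/7 = (1 + 2)/7 = (1/7)*3 = 3/7 ≈ 0.42857)
B = -61/36 (B = 61/((-6*6)) = 61/(-36) = 61*(-1/36) = -61/36 ≈ -1.6944)
s(a) = -787/252 (s(a) = -1 + (-61/36 - 1*3/7) = -1 + (-61/36 - 3/7) = -1 - 535/252 = -787/252)
sqrt(s(-217) + 50028) = sqrt(-787/252 + 50028) = sqrt(12606269/252) = sqrt(88243883)/42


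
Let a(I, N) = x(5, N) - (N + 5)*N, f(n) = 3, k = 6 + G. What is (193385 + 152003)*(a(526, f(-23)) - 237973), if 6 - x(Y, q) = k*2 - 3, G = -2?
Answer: -82200962448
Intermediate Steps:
k = 4 (k = 6 - 2 = 4)
x(Y, q) = 1 (x(Y, q) = 6 - (4*2 - 3) = 6 - (8 - 3) = 6 - 1*5 = 6 - 5 = 1)
a(I, N) = 1 - N*(5 + N) (a(I, N) = 1 - (N + 5)*N = 1 - (5 + N)*N = 1 - N*(5 + N))
(193385 + 152003)*(a(526, f(-23)) - 237973) = (193385 + 152003)*((1 - 1*3² - 5*3) - 237973) = 345388*((1 - 1*9 - 15) - 237973) = 345388*((1 - 9 - 15) - 237973) = 345388*(-23 - 237973) = 345388*(-237996) = -82200962448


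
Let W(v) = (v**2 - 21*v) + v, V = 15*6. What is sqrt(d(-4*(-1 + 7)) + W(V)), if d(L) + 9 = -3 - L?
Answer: 2*sqrt(1578) ≈ 79.448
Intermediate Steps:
V = 90
d(L) = -12 - L (d(L) = -9 + (-3 - L) = -12 - L)
W(v) = v**2 - 20*v
sqrt(d(-4*(-1 + 7)) + W(V)) = sqrt((-12 - (-4)*(-1 + 7)) + 90*(-20 + 90)) = sqrt((-12 - (-4)*6) + 90*70) = sqrt((-12 - 1*(-24)) + 6300) = sqrt((-12 + 24) + 6300) = sqrt(12 + 6300) = sqrt(6312) = 2*sqrt(1578)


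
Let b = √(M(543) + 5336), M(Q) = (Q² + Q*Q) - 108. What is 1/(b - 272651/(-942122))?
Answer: -256870505422/528052592131558783 + 887593862884*√594926/528052592131558783 ≈ 0.0012960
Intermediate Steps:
M(Q) = -108 + 2*Q² (M(Q) = (Q² + Q²) - 108 = 2*Q² - 108 = -108 + 2*Q²)
b = √594926 (b = √((-108 + 2*543²) + 5336) = √((-108 + 2*294849) + 5336) = √((-108 + 589698) + 5336) = √(589590 + 5336) = √594926 ≈ 771.31)
1/(b - 272651/(-942122)) = 1/(√594926 - 272651/(-942122)) = 1/(√594926 - 272651*(-1/942122)) = 1/(√594926 + 272651/942122) = 1/(272651/942122 + √594926)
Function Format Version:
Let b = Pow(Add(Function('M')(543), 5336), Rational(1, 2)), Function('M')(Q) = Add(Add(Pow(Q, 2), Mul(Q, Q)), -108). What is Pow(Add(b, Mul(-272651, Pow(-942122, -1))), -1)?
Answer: Add(Rational(-256870505422, 528052592131558783), Mul(Rational(887593862884, 528052592131558783), Pow(594926, Rational(1, 2)))) ≈ 0.0012960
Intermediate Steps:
Function('M')(Q) = Add(-108, Mul(2, Pow(Q, 2))) (Function('M')(Q) = Add(Add(Pow(Q, 2), Pow(Q, 2)), -108) = Add(Mul(2, Pow(Q, 2)), -108) = Add(-108, Mul(2, Pow(Q, 2))))
b = Pow(594926, Rational(1, 2)) (b = Pow(Add(Add(-108, Mul(2, Pow(543, 2))), 5336), Rational(1, 2)) = Pow(Add(Add(-108, Mul(2, 294849)), 5336), Rational(1, 2)) = Pow(Add(Add(-108, 589698), 5336), Rational(1, 2)) = Pow(Add(589590, 5336), Rational(1, 2)) = Pow(594926, Rational(1, 2)) ≈ 771.31)
Pow(Add(b, Mul(-272651, Pow(-942122, -1))), -1) = Pow(Add(Pow(594926, Rational(1, 2)), Mul(-272651, Pow(-942122, -1))), -1) = Pow(Add(Pow(594926, Rational(1, 2)), Mul(-272651, Rational(-1, 942122))), -1) = Pow(Add(Pow(594926, Rational(1, 2)), Rational(272651, 942122)), -1) = Pow(Add(Rational(272651, 942122), Pow(594926, Rational(1, 2))), -1)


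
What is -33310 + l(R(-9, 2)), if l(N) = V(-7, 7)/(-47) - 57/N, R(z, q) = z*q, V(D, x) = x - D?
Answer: -9392611/282 ≈ -33307.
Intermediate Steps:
R(z, q) = q*z
l(N) = -14/47 - 57/N (l(N) = (7 - 1*(-7))/(-47) - 57/N = (7 + 7)*(-1/47) - 57/N = 14*(-1/47) - 57/N = -14/47 - 57/N)
-33310 + l(R(-9, 2)) = -33310 + (-14/47 - 57/(2*(-9))) = -33310 + (-14/47 - 57/(-18)) = -33310 + (-14/47 - 57*(-1/18)) = -33310 + (-14/47 + 19/6) = -33310 + 809/282 = -9392611/282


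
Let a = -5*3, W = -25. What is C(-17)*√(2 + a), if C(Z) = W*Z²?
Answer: -7225*I*√13 ≈ -26050.0*I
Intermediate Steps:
C(Z) = -25*Z²
a = -15
C(-17)*√(2 + a) = (-25*(-17)²)*√(2 - 15) = (-25*289)*√(-13) = -7225*I*√13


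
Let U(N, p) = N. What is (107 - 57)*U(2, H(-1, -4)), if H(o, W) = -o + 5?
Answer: 100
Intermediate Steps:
H(o, W) = 5 - o
(107 - 57)*U(2, H(-1, -4)) = (107 - 57)*2 = 50*2 = 100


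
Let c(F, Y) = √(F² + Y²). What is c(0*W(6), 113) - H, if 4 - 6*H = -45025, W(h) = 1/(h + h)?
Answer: -44351/6 ≈ -7391.8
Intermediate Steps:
W(h) = 1/(2*h)
H = 45029/6 (H = ⅔ - ⅙*(-45025) = ⅔ + 45025/6 = 45029/6 ≈ 7504.8)
c(0*W(6), 113) - H = √((0*((½)/6))² + 113²) - 1*45029/6 = √((0*((½)*(⅙)))² + 12769) - 45029/6 = √((0*(1/12))² + 12769) - 45029/6 = √(0² + 12769) - 45029/6 = √(0 + 12769) - 45029/6 = √12769 - 45029/6 = 113 - 45029/6 = -44351/6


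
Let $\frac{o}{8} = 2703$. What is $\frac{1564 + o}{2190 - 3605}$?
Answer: $- \frac{23188}{1415} \approx -16.387$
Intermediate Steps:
$o = 21624$ ($o = 8 \cdot 2703 = 21624$)
$\frac{1564 + o}{2190 - 3605} = \frac{1564 + 21624}{2190 - 3605} = \frac{23188}{-1415} = 23188 \left(- \frac{1}{1415}\right) = - \frac{23188}{1415}$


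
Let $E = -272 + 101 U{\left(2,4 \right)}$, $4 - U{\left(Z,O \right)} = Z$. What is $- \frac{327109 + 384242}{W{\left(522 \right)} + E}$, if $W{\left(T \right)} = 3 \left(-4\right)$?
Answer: $\frac{711351}{82} \approx 8675.0$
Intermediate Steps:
$U{\left(Z,O \right)} = 4 - Z$
$W{\left(T \right)} = -12$
$E = -70$ ($E = -272 + 101 \left(4 - 2\right) = -272 + 101 \cdot 2 = -272 + 202 = -70$)
$- \frac{327109 + 384242}{W{\left(522 \right)} + E} = - \frac{327109 + 384242}{-12 - 70} = - \frac{711351}{-82} = - \frac{711351 \left(-1\right)}{82} = \left(-1\right) \left(- \frac{711351}{82}\right) = \frac{711351}{82}$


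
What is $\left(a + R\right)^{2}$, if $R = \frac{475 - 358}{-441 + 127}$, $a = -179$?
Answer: $\frac{3172280329}{98596} \approx 32175.0$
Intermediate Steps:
$R = - \frac{117}{314}$ ($R = \frac{117}{-314} = 117 \left(- \frac{1}{314}\right) = - \frac{117}{314} \approx -0.37261$)
$\left(a + R\right)^{2} = \left(-179 - \frac{117}{314}\right)^{2} = \left(- \frac{56323}{314}\right)^{2} = \frac{3172280329}{98596}$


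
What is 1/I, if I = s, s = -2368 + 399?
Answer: -1/1969 ≈ -0.00050787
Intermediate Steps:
s = -1969
I = -1969
1/I = 1/(-1969) = -1/1969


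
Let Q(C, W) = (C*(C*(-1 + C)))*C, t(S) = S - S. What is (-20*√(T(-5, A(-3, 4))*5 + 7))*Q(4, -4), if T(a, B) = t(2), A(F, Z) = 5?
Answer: -3840*√7 ≈ -10160.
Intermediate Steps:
t(S) = 0
T(a, B) = 0
Q(C, W) = C³*(-1 + C) (Q(C, W) = (C²*(-1 + C))*C = C³*(-1 + C))
(-20*√(T(-5, A(-3, 4))*5 + 7))*Q(4, -4) = (-20*√(0*5 + 7))*(4³*(-1 + 4)) = (-20*√(0 + 7))*(64*3) = -20*√7*192 = -3840*√7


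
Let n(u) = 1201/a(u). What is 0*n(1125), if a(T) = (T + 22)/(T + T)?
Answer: 0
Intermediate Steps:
a(T) = (22 + T)/(2*T) (a(T) = (22 + T)/((2*T)) = (22 + T)*(1/(2*T)) = (22 + T)/(2*T))
n(u) = 2402*u/(22 + u) (n(u) = 1201/(((22 + u)/(2*u))) = 1201*(2*u/(22 + u)) = 2402*u/(22 + u))
0*n(1125) = 0*(2402*1125/(22 + 1125)) = 0*(2402*1125/1147) = 0*(2402*1125*(1/1147)) = 0*(2702250/1147) = 0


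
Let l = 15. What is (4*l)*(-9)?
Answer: -540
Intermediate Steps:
(4*l)*(-9) = (4*15)*(-9) = 60*(-9) = -540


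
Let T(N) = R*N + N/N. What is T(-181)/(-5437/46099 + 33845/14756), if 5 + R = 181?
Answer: -3095563523660/211427469 ≈ -14641.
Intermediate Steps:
R = 176 (R = -5 + 181 = 176)
T(N) = 1 + 176*N (T(N) = 176*N + N/N = 176*N + 1 = 1 + 176*N)
T(-181)/(-5437/46099 + 33845/14756) = (1 + 176*(-181))/(-5437/46099 + 33845/14756) = (1 - 31856)/(-5437*1/46099 + 33845*(1/14756)) = -31855/(-5437/46099 + 4835/2108) = -31855/211427469/97176692 = -31855*97176692/211427469 = -3095563523660/211427469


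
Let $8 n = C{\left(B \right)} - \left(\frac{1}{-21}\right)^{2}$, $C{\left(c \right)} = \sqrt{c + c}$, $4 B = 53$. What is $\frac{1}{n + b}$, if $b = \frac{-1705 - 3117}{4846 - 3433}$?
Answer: $- \frac{232683216528}{765890139485} - \frac{4261121928 \sqrt{106}}{765890139485} \approx -0.36109$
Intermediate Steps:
$B = \frac{53}{4}$ ($B = \frac{1}{4} \cdot 53 = \frac{53}{4} \approx 13.25$)
$C{\left(c \right)} = \sqrt{2} \sqrt{c}$ ($C{\left(c \right)} = \sqrt{2 c} = \sqrt{2} \sqrt{c}$)
$n = - \frac{1}{3528} + \frac{\sqrt{106}}{16}$ ($n = \frac{\sqrt{2} \sqrt{\frac{53}{4}} - \left(\frac{1}{-21}\right)^{2}}{8} = \frac{\sqrt{2} \frac{\sqrt{53}}{2} - \left(- \frac{1}{21}\right)^{2}}{8} = \frac{\frac{\sqrt{106}}{2} - \frac{1}{441}}{8} = \frac{- \frac{1}{441} + \frac{\sqrt{106}}{2}}{8} = - \frac{1}{3528} + \frac{\sqrt{106}}{16} \approx 0.64319$)
$b = - \frac{4822}{1413} \approx -3.4126$
$\frac{1}{n + b} = \frac{1}{\left(- \frac{1}{3528} + \frac{\sqrt{106}}{16}\right) - \frac{4822}{1413}} = \frac{1}{- \frac{630127}{184632} + \frac{\sqrt{106}}{16}}$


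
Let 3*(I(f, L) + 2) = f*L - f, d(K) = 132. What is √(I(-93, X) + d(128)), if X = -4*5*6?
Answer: √3881 ≈ 62.298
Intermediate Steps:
X = -120 (X = -20*6 = -120)
I(f, L) = -2 - f/3 + L*f/3 (I(f, L) = -2 + (f*L - f)/3 = -2 + (L*f - f)/3 = -2 + (-f + L*f)/3 = -2 + (-f/3 + L*f/3) = -2 - f/3 + L*f/3)
√(I(-93, X) + d(128)) = √((-2 - ⅓*(-93) + (⅓)*(-120)*(-93)) + 132) = √((-2 + 31 + 3720) + 132) = √(3749 + 132) = √3881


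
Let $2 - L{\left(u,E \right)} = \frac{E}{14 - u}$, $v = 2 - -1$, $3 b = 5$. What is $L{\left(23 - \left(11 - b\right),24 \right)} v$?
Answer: $-210$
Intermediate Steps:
$b = \frac{5}{3}$ ($b = \frac{1}{3} \cdot 5 = \frac{5}{3} \approx 1.6667$)
$v = 3$ ($v = 2 + 1 = 3$)
$L{\left(u,E \right)} = 2 - \frac{E}{14 - u}$
$L{\left(23 - \left(11 - b\right),24 \right)} v = \frac{-28 + 24 + 2 \left(23 - \left(11 - \frac{5}{3}\right)\right)}{-14 + \left(23 - \left(11 - \frac{5}{3}\right)\right)} 3 = \frac{-28 + 24 + 2 \left(23 - \frac{28}{3}\right)}{-14 + \left(23 - \frac{28}{3}\right)} 3 = \frac{-28 + 24 + 2 \cdot \frac{41}{3}}{-14 + \frac{41}{3}} \cdot 3 = \frac{-28 + 24 + \frac{82}{3}}{- \frac{1}{3}} \cdot 3 = \left(-3\right) \frac{70}{3} \cdot 3 = \left(-70\right) 3 = -210$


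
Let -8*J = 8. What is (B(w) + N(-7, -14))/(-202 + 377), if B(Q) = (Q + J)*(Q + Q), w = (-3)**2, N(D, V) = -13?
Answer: 131/175 ≈ 0.74857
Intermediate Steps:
J = -1 (J = -1/8*8 = -1)
w = 9
B(Q) = 2*Q*(-1 + Q) (B(Q) = (Q - 1)*(Q + Q) = (-1 + Q)*(2*Q) = 2*Q*(-1 + Q))
(B(w) + N(-7, -14))/(-202 + 377) = (2*9*(-1 + 9) - 13)/(-202 + 377) = (2*9*8 - 13)/175 = (144 - 13)*(1/175) = 131*(1/175) = 131/175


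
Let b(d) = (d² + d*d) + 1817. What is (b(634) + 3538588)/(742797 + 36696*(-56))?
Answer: -4344317/1312179 ≈ -3.3108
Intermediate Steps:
b(d) = 1817 + 2*d² (b(d) = (d² + d²) + 1817 = 2*d² + 1817 = 1817 + 2*d²)
(b(634) + 3538588)/(742797 + 36696*(-56)) = ((1817 + 2*634²) + 3538588)/(742797 + 36696*(-56)) = ((1817 + 2*401956) + 3538588)/(742797 - 2054976) = ((1817 + 803912) + 3538588)/(-1312179) = (805729 + 3538588)*(-1/1312179) = 4344317*(-1/1312179) = -4344317/1312179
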